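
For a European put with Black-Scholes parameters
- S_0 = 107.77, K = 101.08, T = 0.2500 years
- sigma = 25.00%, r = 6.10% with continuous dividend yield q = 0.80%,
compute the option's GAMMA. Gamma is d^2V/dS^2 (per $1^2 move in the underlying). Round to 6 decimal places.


Answer: Gamma = 0.023435

Derivation:
d1 = 0.6811963527; d2 = 0.5561963527
phi(d1) = 0.3163352315; exp(-qT) = 0.9980019987; exp(-rT) = 0.9848656924
Gamma = exp(-qT) * phi(d1) / (S * sigma * sqrt(T)) = 0.9980019987 * 0.3163352315 / (107.7700 * 0.2500 * 0.5000000000) = 0.023435


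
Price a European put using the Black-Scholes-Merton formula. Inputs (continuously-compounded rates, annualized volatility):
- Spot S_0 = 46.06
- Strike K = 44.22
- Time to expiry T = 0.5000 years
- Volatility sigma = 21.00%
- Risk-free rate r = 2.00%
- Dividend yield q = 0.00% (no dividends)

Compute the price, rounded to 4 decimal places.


Answer: Price = 1.6722

Derivation:
d1 = (ln(S/K) + (r - q + 0.5*sigma^2) * T) / (sigma * sqrt(T)) = 0.41613382
d2 = d1 - sigma * sqrt(T) = 0.26764139
exp(-rT) = 0.99004983; exp(-qT) = 1.00000000
P = K * exp(-rT) * N(-d2) - S_0 * exp(-qT) * N(-d1)
N(-d1) = 0.33865604; N(-d2) = 0.39448768
P = 44.2200 * 0.99004983 * 0.39448768 - 46.0600 * 1.00000000 * 0.33865604 = 1.6722


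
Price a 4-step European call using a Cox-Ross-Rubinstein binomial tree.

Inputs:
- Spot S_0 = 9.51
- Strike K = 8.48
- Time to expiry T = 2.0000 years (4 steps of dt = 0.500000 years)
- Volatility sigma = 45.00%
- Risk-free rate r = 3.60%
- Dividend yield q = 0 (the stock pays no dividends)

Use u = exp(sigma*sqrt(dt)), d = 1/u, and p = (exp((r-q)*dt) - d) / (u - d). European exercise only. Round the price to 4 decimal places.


Answer: Price = V(0,0) = 3.0806

Derivation:
dt = T/N = 0.500000
u = exp(sigma*sqrt(dt)) = 1.374648; d = 1/u = 0.727459
p = (exp((r-q)*dt) - d) / (u - d) = 0.449179
Discount per step: exp(-r*dt) = 0.982161
Stock lattice S(k, i) with i counting down-moves:
  k=0: S(0,0) = 9.5100
  k=1: S(1,0) = 13.0729; S(1,1) = 6.9181
  k=2: S(2,0) = 17.9707; S(2,1) = 9.5100; S(2,2) = 5.0327
  k=3: S(3,0) = 24.7033; S(3,1) = 13.0729; S(3,2) = 6.9181; S(3,3) = 3.6610
  k=4: S(4,0) = 33.9584; S(4,1) = 17.9707; S(4,2) = 9.5100; S(4,3) = 5.0327; S(4,4) = 2.6633
Terminal payoffs V(N, i) = max(S_T - K, 0):
  V(4,0) = 25.478394; V(4,1) = 9.490652; V(4,2) = 1.030000; V(4,3) = 0.000000; V(4,4) = 0.000000
Backward induction: V(k, i) = exp(-r*dt) * [p * V(k+1, i) + (1-p) * V(k+1, i+1)].
  V(3,0) = exp(-r*dt) * [p*25.478394 + (1-p)*9.490652] = 16.374604
  V(3,1) = exp(-r*dt) * [p*9.490652 + (1-p)*1.030000] = 4.744182
  V(3,2) = exp(-r*dt) * [p*1.030000 + (1-p)*0.000000] = 0.454401
  V(3,3) = exp(-r*dt) * [p*0.000000 + (1-p)*0.000000] = 0.000000
  V(2,0) = exp(-r*dt) * [p*16.374604 + (1-p)*4.744182] = 9.790502
  V(2,1) = exp(-r*dt) * [p*4.744182 + (1-p)*0.454401] = 2.338802
  V(2,2) = exp(-r*dt) * [p*0.454401 + (1-p)*0.000000] = 0.200467
  V(1,0) = exp(-r*dt) * [p*9.790502 + (1-p)*2.338802] = 5.584520
  V(1,1) = exp(-r*dt) * [p*2.338802 + (1-p)*0.200467] = 1.140252
  V(0,0) = exp(-r*dt) * [p*5.584520 + (1-p)*1.140252] = 3.080573


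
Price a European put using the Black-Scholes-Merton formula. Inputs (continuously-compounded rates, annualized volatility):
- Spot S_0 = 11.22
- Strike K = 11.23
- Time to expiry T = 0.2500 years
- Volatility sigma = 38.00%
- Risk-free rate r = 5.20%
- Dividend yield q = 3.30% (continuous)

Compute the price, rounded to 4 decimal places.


d1 = (ln(S/K) + (r - q + 0.5*sigma^2) * T) / (sigma * sqrt(T)) = 0.11531122
d2 = d1 - sigma * sqrt(T) = -0.07468878
exp(-rT) = 0.98708414; exp(-qT) = 0.99178394
P = K * exp(-rT) * N(-d2) - S_0 * exp(-qT) * N(-d1)
N(-d1) = 0.45409922; N(-d2) = 0.52976883
P = 11.2300 * 0.98708414 * 0.52976883 - 11.2200 * 0.99178394 * 0.45409922 = 0.8193

Answer: Price = 0.8193


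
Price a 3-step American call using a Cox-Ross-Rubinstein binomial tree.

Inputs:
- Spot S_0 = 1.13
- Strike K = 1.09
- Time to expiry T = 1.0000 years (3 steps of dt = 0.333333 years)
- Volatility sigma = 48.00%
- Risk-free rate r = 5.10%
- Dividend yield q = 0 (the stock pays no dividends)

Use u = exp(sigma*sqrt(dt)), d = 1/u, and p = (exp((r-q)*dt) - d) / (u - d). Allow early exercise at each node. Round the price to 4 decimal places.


dt = T/N = 0.333333
u = exp(sigma*sqrt(dt)) = 1.319335; d = 1/u = 0.757957
p = (exp((r-q)*dt) - d) / (u - d) = 0.461699
Discount per step: exp(-r*dt) = 0.983144
Stock lattice S(k, i) with i counting down-moves:
  k=0: S(0,0) = 1.1300
  k=1: S(1,0) = 1.4908; S(1,1) = 0.8565
  k=2: S(2,0) = 1.9669; S(2,1) = 1.1300; S(2,2) = 0.6492
  k=3: S(3,0) = 2.5950; S(3,1) = 1.4908; S(3,2) = 0.8565; S(3,3) = 0.4921
Terminal payoffs V(N, i) = max(S_T - K, 0):
  V(3,0) = 1.505040; V(3,1) = 0.400849; V(3,2) = 0.000000; V(3,3) = 0.000000
Backward induction: V(k, i) = exp(-r*dt) * [p * V(k+1, i) + (1-p) * V(k+1, i+1)]; then take max(V_cont, immediate exercise) for American.
  V(2,0) = exp(-r*dt) * [p*1.505040 + (1-p)*0.400849] = 0.895303; exercise = 0.876930; V(2,0) = max -> 0.895303
  V(2,1) = exp(-r*dt) * [p*0.400849 + (1-p)*0.000000] = 0.181952; exercise = 0.040000; V(2,1) = max -> 0.181952
  V(2,2) = exp(-r*dt) * [p*0.000000 + (1-p)*0.000000] = 0.000000; exercise = 0.000000; V(2,2) = max -> 0.000000
  V(1,0) = exp(-r*dt) * [p*0.895303 + (1-p)*0.181952] = 0.502687; exercise = 0.400849; V(1,0) = max -> 0.502687
  V(1,1) = exp(-r*dt) * [p*0.181952 + (1-p)*0.000000] = 0.082591; exercise = 0.000000; V(1,1) = max -> 0.082591
  V(0,0) = exp(-r*dt) * [p*0.502687 + (1-p)*0.082591] = 0.271888; exercise = 0.040000; V(0,0) = max -> 0.271888

Answer: Price = V(0,0) = 0.2719


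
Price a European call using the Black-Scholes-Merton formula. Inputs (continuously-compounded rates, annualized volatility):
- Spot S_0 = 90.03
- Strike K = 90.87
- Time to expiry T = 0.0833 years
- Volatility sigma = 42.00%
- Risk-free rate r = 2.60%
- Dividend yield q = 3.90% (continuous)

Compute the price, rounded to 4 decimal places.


Answer: Price = 3.9079

Derivation:
d1 = (ln(S/K) + (r - q + 0.5*sigma^2) * T) / (sigma * sqrt(T)) = -0.02493667
d2 = d1 - sigma * sqrt(T) = -0.14615597
exp(-rT) = 0.99783654; exp(-qT) = 0.99675657
C = S_0 * exp(-qT) * N(d1) - K * exp(-rT) * N(d2)
N(d1) = 0.49005274; N(d2) = 0.44189913
C = 90.0300 * 0.99675657 * 0.49005274 - 90.8700 * 0.99783654 * 0.44189913 = 3.9079


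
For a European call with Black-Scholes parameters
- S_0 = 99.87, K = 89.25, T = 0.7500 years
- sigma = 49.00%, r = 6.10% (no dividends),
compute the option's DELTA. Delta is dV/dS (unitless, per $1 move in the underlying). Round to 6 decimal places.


d1 = 0.5849275074; d2 = 0.1605750596
phi(d1) = 0.3362135930; exp(-qT) = 1.0000000000; exp(-rT) = 0.9552807525
N(d1) = 0.7207017691
Delta = exp(-qT) * N(d1) = 1.0000000000 * 0.7207017691 = 0.720702

Answer: Delta = 0.720702


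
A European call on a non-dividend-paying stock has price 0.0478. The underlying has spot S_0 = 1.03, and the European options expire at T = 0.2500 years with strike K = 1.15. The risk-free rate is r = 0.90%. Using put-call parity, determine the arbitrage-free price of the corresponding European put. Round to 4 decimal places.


Answer: Put price = 0.1652

Derivation:
Put-call parity: C - P = S_0 * exp(-qT) - K * exp(-rT).
S_0 * exp(-qT) = 1.0300 * 1.00000000 = 1.03000000
K * exp(-rT) = 1.1500 * 0.99775253 = 1.14741541
P = C - S*exp(-qT) + K*exp(-rT)
P = 0.0478 - 1.03000000 + 1.14741541 = 0.1652


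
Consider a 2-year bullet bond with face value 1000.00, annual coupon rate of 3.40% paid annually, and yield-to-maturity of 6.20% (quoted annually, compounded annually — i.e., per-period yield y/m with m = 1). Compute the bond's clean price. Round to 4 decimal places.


Coupon per period c = face * coupon_rate / m = 34.000000
Periods per year m = 1; per-period yield y/m = 0.062000
Number of cashflows N = 2
Cashflows (t years, CF_t, discount factor 1/(1+y/m)^(m*t), PV):
  t = 1.0000: CF_t = 34.000000, DF = 0.941620, PV = 32.015066
  t = 2.0000: CF_t = 1034.000000, DF = 0.886647, PV = 916.793457
Price P = sum_t PV_t = 948.808523

Answer: Price = 948.8085


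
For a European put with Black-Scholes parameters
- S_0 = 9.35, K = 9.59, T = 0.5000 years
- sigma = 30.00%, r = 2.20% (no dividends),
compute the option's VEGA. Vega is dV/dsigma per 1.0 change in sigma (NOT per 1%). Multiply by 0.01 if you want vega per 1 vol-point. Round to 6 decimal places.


d1 = 0.0384451808; d2 = -0.1736868536
phi(d1) = 0.3986475646; exp(-qT) = 1.0000000000; exp(-rT) = 0.9890602788
Vega = S * exp(-qT) * phi(d1) * sqrt(T) = 9.3500 * 1.0000000000 * 0.3986475646 * 0.7071067812 = 2.635638

Answer: Vega = 2.635638


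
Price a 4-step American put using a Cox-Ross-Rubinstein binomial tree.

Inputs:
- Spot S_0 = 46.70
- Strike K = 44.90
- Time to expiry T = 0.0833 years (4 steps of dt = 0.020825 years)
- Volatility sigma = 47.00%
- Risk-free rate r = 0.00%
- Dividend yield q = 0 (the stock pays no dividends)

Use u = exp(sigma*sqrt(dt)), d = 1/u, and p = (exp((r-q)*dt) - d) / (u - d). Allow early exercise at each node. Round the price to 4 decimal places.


dt = T/N = 0.020825
u = exp(sigma*sqrt(dt)) = 1.070178; d = 1/u = 0.934424
p = (exp((r-q)*dt) - d) / (u - d) = 0.483050
Discount per step: exp(-r*dt) = 1.000000
Stock lattice S(k, i) with i counting down-moves:
  k=0: S(0,0) = 46.7000
  k=1: S(1,0) = 49.9773; S(1,1) = 43.6376
  k=2: S(2,0) = 53.4846; S(2,1) = 46.7000; S(2,2) = 40.7760
  k=3: S(3,0) = 57.2381; S(3,1) = 49.9773; S(3,2) = 43.6376; S(3,3) = 38.1021
  k=4: S(4,0) = 61.2549; S(4,1) = 53.4846; S(4,2) = 46.7000; S(4,3) = 40.7760; S(4,4) = 35.6035
Terminal payoffs V(N, i) = max(K - S_T, 0):
  V(4,0) = 0.000000; V(4,1) = 0.000000; V(4,2) = 0.000000; V(4,3) = 4.123987; V(4,4) = 9.296505
Backward induction: V(k, i) = exp(-r*dt) * [p * V(k+1, i) + (1-p) * V(k+1, i+1)]; then take max(V_cont, immediate exercise) for American.
  V(3,0) = exp(-r*dt) * [p*0.000000 + (1-p)*0.000000] = 0.000000; exercise = 0.000000; V(3,0) = max -> 0.000000
  V(3,1) = exp(-r*dt) * [p*0.000000 + (1-p)*0.000000] = 0.000000; exercise = 0.000000; V(3,1) = max -> 0.000000
  V(3,2) = exp(-r*dt) * [p*0.000000 + (1-p)*4.123987] = 2.131894; exercise = 1.262404; V(3,2) = max -> 2.131894
  V(3,3) = exp(-r*dt) * [p*4.123987 + (1-p)*9.296505] = 6.797919; exercise = 6.797919; V(3,3) = max -> 6.797919
  V(2,0) = exp(-r*dt) * [p*0.000000 + (1-p)*0.000000] = 0.000000; exercise = 0.000000; V(2,0) = max -> 0.000000
  V(2,1) = exp(-r*dt) * [p*0.000000 + (1-p)*2.131894] = 1.102082; exercise = 0.000000; V(2,1) = max -> 1.102082
  V(2,2) = exp(-r*dt) * [p*2.131894 + (1-p)*6.797919] = 4.543995; exercise = 4.123987; V(2,2) = max -> 4.543995
  V(1,0) = exp(-r*dt) * [p*0.000000 + (1-p)*1.102082] = 0.569721; exercise = 0.000000; V(1,0) = max -> 0.569721
  V(1,1) = exp(-r*dt) * [p*1.102082 + (1-p)*4.543995] = 2.881378; exercise = 1.262404; V(1,1) = max -> 2.881378
  V(0,0) = exp(-r*dt) * [p*0.569721 + (1-p)*2.881378] = 1.764732; exercise = 0.000000; V(0,0) = max -> 1.764732

Answer: Price = V(0,0) = 1.7647


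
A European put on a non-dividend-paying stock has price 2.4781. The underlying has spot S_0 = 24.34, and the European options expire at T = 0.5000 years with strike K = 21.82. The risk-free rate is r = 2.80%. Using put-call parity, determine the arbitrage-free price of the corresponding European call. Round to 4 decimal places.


Answer: Call price = 5.3015

Derivation:
Put-call parity: C - P = S_0 * exp(-qT) - K * exp(-rT).
S_0 * exp(-qT) = 24.3400 * 1.00000000 = 24.34000000
K * exp(-rT) = 21.8200 * 0.98609754 = 21.51664842
C = P + S*exp(-qT) - K*exp(-rT)
C = 2.4781 + 24.34000000 - 21.51664842 = 5.3015


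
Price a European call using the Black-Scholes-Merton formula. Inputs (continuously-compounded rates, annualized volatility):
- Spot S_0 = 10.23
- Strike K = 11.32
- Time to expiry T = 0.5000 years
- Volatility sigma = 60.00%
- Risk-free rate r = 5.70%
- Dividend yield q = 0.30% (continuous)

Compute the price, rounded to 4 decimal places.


Answer: Price = 1.4153

Derivation:
d1 = (ln(S/K) + (r - q + 0.5*sigma^2) * T) / (sigma * sqrt(T)) = 0.03713137
d2 = d1 - sigma * sqrt(T) = -0.38713270
exp(-rT) = 0.97190229; exp(-qT) = 0.99850112
C = S_0 * exp(-qT) * N(d1) - K * exp(-rT) * N(d2)
N(d1) = 0.51480987; N(d2) = 0.34932899
C = 10.2300 * 0.99850112 * 0.51480987 - 11.3200 * 0.97190229 * 0.34932899 = 1.4153


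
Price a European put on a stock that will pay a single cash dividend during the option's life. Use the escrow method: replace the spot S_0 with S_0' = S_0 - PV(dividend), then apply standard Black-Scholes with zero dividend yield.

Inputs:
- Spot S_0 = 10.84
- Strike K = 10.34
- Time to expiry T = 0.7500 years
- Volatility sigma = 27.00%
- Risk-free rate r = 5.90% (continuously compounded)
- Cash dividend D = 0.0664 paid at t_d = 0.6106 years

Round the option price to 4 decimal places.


Answer: Price = 0.5834

Derivation:
PV(D) = D * exp(-r * t_d) = 0.0664 * 0.96461579 = 0.06405049
S_0' = S_0 - PV(D) = 10.8400 - 0.06405049 = 10.77594951
d1 = (ln(S_0'/K) + (r + sigma^2/2)*T) / (sigma*sqrt(T)) = 0.48276911
d2 = d1 - sigma*sqrt(T) = 0.24894225
exp(-rT) = 0.95671475
N(-d1) = 0.31462984; N(-d2) = 0.40170273
P = K * exp(-rT) * N(-d2) - S_0' * N(-d1) = 10.3400 * 0.95671475 * 0.40170273 - 10.77594951 * 0.31462984 = 0.5834


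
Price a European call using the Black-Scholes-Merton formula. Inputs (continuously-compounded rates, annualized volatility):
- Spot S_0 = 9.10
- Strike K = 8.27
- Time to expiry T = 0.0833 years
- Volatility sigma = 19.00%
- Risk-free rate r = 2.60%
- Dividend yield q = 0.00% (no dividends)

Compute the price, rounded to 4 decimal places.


Answer: Price = 0.8550

Derivation:
d1 = (ln(S/K) + (r - q + 0.5*sigma^2) * T) / (sigma * sqrt(T)) = 1.81098013
d2 = d1 - sigma * sqrt(T) = 1.75614283
exp(-rT) = 0.99783654; exp(-qT) = 1.00000000
C = S_0 * exp(-qT) * N(d1) - K * exp(-rT) * N(d2)
N(d1) = 0.96492804; N(d2) = 0.96046799
C = 9.1000 * 1.00000000 * 0.96492804 - 8.2700 * 0.99783654 * 0.96046799 = 0.8550


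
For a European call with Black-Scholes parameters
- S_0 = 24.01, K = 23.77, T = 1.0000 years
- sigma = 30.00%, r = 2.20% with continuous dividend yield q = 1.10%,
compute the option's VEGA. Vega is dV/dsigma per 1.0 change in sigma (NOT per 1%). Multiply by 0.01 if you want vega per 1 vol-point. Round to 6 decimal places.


d1 = 0.2201537629; d2 = -0.0798462371
phi(d1) = 0.3893905818; exp(-qT) = 0.9890602788; exp(-rT) = 0.9782402351
Vega = S * exp(-qT) * phi(d1) * sqrt(T) = 24.0100 * 0.9890602788 * 0.3893905818 * 1.0000000000 = 9.246989

Answer: Vega = 9.246989


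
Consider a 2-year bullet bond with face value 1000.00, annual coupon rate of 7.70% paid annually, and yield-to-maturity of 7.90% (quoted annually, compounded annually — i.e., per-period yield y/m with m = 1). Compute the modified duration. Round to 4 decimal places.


Answer: Modified duration = 1.7872

Derivation:
Coupon per period c = face * coupon_rate / m = 77.000000
Periods per year m = 1; per-period yield y/m = 0.079000
Number of cashflows N = 2
Cashflows (t years, CF_t, discount factor 1/(1+y/m)^(m*t), PV):
  t = 1.0000: CF_t = 77.000000, DF = 0.926784, PV = 71.362373
  t = 2.0000: CF_t = 1077.000000, DF = 0.858929, PV = 925.066202
Price P = sum_t PV_t = 996.428574
First compute Macaulay numerator sum_t t * PV_t:
  t * PV_t at t = 1.0000: 71.362373
  t * PV_t at t = 2.0000: 1850.132404
Macaulay duration D = 1921.494776 / 996.428574 = 1.928382
Modified duration = D / (1 + y/m) = 1.928382 / (1 + 0.079000) = 1.787194


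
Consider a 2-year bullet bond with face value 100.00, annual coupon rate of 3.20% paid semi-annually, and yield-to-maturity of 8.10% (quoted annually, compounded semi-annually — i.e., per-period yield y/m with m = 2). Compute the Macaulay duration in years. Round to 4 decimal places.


Answer: Macaulay duration = 1.9507 years

Derivation:
Coupon per period c = face * coupon_rate / m = 1.600000
Periods per year m = 2; per-period yield y/m = 0.040500
Number of cashflows N = 4
Cashflows (t years, CF_t, discount factor 1/(1+y/m)^(m*t), PV):
  t = 0.5000: CF_t = 1.600000, DF = 0.961076, PV = 1.537722
  t = 1.0000: CF_t = 1.600000, DF = 0.923668, PV = 1.477869
  t = 1.5000: CF_t = 1.600000, DF = 0.887715, PV = 1.420345
  t = 2.0000: CF_t = 101.600000, DF = 0.853162, PV = 86.681291
Price P = sum_t PV_t = 91.117226
Macaulay numerator sum_t t * PV_t:
  t * PV_t at t = 0.5000: 0.768861
  t * PV_t at t = 1.0000: 1.477869
  t * PV_t at t = 1.5000: 2.130517
  t * PV_t at t = 2.0000: 173.362582
Macaulay duration D = (sum_t t * PV_t) / P = 177.739828 / 91.117226 = 1.950672


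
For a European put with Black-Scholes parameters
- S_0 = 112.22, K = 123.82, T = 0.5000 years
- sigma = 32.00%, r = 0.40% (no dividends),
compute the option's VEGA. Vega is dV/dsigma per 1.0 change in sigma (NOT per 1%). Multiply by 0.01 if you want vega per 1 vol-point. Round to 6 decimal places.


d1 = -0.3127518610; d2 = -0.5390260310
phi(d1) = 0.3799006923; exp(-qT) = 1.0000000000; exp(-rT) = 0.9980019987
Vega = S * exp(-qT) * phi(d1) * sqrt(T) = 112.2200 * 1.0000000000 * 0.3799006923 * 0.7071067812 = 30.145699

Answer: Vega = 30.145699


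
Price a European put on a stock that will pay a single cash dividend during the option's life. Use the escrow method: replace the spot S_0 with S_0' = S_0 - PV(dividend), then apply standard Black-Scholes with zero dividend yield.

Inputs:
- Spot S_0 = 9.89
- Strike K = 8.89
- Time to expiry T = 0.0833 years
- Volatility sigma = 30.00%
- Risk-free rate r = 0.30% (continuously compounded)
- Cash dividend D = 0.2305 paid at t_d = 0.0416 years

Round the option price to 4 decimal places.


PV(D) = D * exp(-r * t_d) = 0.2305 * 0.99987521 = 0.23047124
S_0' = S_0 - PV(D) = 9.8900 - 0.23047124 = 9.65952876
d1 = (ln(S_0'/K) + (r + sigma^2/2)*T) / (sigma*sqrt(T)) = 1.00497772
d2 = d1 - sigma*sqrt(T) = 0.91839250
exp(-rT) = 0.99975013
N(-d1) = 0.15745379; N(-d2) = 0.17920671
P = K * exp(-rT) * N(-d2) - S_0' * N(-d1) = 8.8900 * 0.99975013 * 0.17920671 - 9.65952876 * 0.15745379 = 0.0718

Answer: Price = 0.0718


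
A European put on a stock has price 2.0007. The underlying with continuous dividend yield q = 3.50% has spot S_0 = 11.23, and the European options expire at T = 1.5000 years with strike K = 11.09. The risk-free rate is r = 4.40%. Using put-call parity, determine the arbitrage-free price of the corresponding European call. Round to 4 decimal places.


Answer: Call price = 2.2746

Derivation:
Put-call parity: C - P = S_0 * exp(-qT) - K * exp(-rT).
S_0 * exp(-qT) = 11.2300 * 0.94885432 = 10.65563403
K * exp(-rT) = 11.0900 * 0.93613086 = 10.38169128
C = P + S*exp(-qT) - K*exp(-rT)
C = 2.0007 + 10.65563403 - 10.38169128 = 2.2746


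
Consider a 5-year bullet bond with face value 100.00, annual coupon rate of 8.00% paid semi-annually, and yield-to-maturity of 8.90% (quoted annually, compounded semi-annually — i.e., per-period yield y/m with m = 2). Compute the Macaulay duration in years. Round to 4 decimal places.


Coupon per period c = face * coupon_rate / m = 4.000000
Periods per year m = 2; per-period yield y/m = 0.044500
Number of cashflows N = 10
Cashflows (t years, CF_t, discount factor 1/(1+y/m)^(m*t), PV):
  t = 0.5000: CF_t = 4.000000, DF = 0.957396, PV = 3.829584
  t = 1.0000: CF_t = 4.000000, DF = 0.916607, PV = 3.666428
  t = 1.5000: CF_t = 4.000000, DF = 0.877556, PV = 3.510223
  t = 2.0000: CF_t = 4.000000, DF = 0.840168, PV = 3.360673
  t = 2.5000: CF_t = 4.000000, DF = 0.804374, PV = 3.217494
  t = 3.0000: CF_t = 4.000000, DF = 0.770104, PV = 3.080416
  t = 3.5000: CF_t = 4.000000, DF = 0.737294, PV = 2.949177
  t = 4.0000: CF_t = 4.000000, DF = 0.705883, PV = 2.823530
  t = 4.5000: CF_t = 4.000000, DF = 0.675809, PV = 2.703236
  t = 5.0000: CF_t = 104.000000, DF = 0.647017, PV = 67.289747
Price P = sum_t PV_t = 96.430507
Macaulay numerator sum_t t * PV_t:
  t * PV_t at t = 0.5000: 1.914792
  t * PV_t at t = 1.0000: 3.666428
  t * PV_t at t = 1.5000: 5.265334
  t * PV_t at t = 2.0000: 6.721345
  t * PV_t at t = 2.5000: 8.043735
  t * PV_t at t = 3.0000: 9.241247
  t * PV_t at t = 3.5000: 10.322121
  t * PV_t at t = 4.0000: 11.294121
  t * PV_t at t = 4.5000: 12.164563
  t * PV_t at t = 5.0000: 336.448736
Macaulay duration D = (sum_t t * PV_t) / P = 405.082421 / 96.430507 = 4.200770

Answer: Macaulay duration = 4.2008 years


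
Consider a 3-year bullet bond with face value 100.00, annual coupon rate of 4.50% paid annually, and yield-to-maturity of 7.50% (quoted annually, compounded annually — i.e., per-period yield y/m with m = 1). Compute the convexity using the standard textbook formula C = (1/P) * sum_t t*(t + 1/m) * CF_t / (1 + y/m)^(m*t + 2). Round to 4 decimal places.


Answer: Convexity = 9.7718

Derivation:
Coupon per period c = face * coupon_rate / m = 4.500000
Periods per year m = 1; per-period yield y/m = 0.075000
Number of cashflows N = 3
Cashflows (t years, CF_t, discount factor 1/(1+y/m)^(m*t), PV):
  t = 1.0000: CF_t = 4.500000, DF = 0.930233, PV = 4.186047
  t = 2.0000: CF_t = 4.500000, DF = 0.865333, PV = 3.893997
  t = 3.0000: CF_t = 104.500000, DF = 0.804961, PV = 84.118380
Price P = sum_t PV_t = 92.198423
Convexity numerator sum_t t*(t + 1/m) * CF_t / (1+y/m)^(m*t + 2):
  t = 1.0000: term = 7.244645
  t = 2.0000: term = 20.217614
  t = 3.0000: term = 873.484525
Convexity = (1/P) * sum = 900.946784 / 92.198423 = 9.771824


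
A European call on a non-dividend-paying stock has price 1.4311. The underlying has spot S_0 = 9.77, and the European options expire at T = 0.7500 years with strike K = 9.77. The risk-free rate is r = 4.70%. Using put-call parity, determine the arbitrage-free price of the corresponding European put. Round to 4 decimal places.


Answer: Put price = 1.0927

Derivation:
Put-call parity: C - P = S_0 * exp(-qT) - K * exp(-rT).
S_0 * exp(-qT) = 9.7700 * 1.00000000 = 9.77000000
K * exp(-rT) = 9.7700 * 0.96536405 = 9.43160672
P = C - S*exp(-qT) + K*exp(-rT)
P = 1.4311 - 9.77000000 + 9.43160672 = 1.0927


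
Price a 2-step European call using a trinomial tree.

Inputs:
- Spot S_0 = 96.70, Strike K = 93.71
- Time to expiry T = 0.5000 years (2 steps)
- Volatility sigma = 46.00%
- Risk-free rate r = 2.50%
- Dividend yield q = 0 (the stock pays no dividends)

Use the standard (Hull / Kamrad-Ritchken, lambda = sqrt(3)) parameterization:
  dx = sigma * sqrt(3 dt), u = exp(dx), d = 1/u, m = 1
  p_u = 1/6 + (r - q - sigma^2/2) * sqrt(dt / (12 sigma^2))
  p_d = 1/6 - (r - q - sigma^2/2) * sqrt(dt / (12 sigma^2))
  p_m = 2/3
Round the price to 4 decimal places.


dt = T/N = 0.250000; dx = sigma*sqrt(3*dt) = 0.398372
u = exp(dx) = 1.489398; d = 1/u = 0.671412
p_u = 0.141313, p_m = 0.666667, p_d = 0.192020
Discount per step: exp(-r*dt) = 0.993769
Stock lattice S(k, j) with j the centered position index:
  k=0: S(0,+0) = 96.7000
  k=1: S(1,-1) = 64.9256; S(1,+0) = 96.7000; S(1,+1) = 144.0247
  k=2: S(2,-2) = 43.5918; S(2,-1) = 64.9256; S(2,+0) = 96.7000; S(2,+1) = 144.0247; S(2,+2) = 214.5101
Terminal payoffs V(N, j) = max(S_T - K, 0):
  V(2,-2) = 0.000000; V(2,-1) = 0.000000; V(2,+0) = 2.990000; V(2,+1) = 50.314740; V(2,+2) = 120.800089
Backward induction: V(k, j) = exp(-r*dt) * [p_u * V(k+1, j+1) + p_m * V(k+1, j) + p_d * V(k+1, j-1)]
  V(1,-1) = exp(-r*dt) * [p_u*2.990000 + p_m*0.000000 + p_d*0.000000] = 0.419895
  V(1,+0) = exp(-r*dt) * [p_u*50.314740 + p_m*2.990000 + p_d*0.000000] = 9.046764
  V(1,+1) = exp(-r*dt) * [p_u*120.800089 + p_m*50.314740 + p_d*2.990000] = 50.869051
  V(0,+0) = exp(-r*dt) * [p_u*50.869051 + p_m*9.046764 + p_d*0.419895] = 13.217418

Answer: Price = V(0,0) = 13.2174


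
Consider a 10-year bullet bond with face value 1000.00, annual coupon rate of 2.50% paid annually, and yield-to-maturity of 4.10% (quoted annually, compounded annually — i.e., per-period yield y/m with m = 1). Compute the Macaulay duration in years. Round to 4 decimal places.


Coupon per period c = face * coupon_rate / m = 25.000000
Periods per year m = 1; per-period yield y/m = 0.041000
Number of cashflows N = 10
Cashflows (t years, CF_t, discount factor 1/(1+y/m)^(m*t), PV):
  t = 1.0000: CF_t = 25.000000, DF = 0.960615, PV = 24.015370
  t = 2.0000: CF_t = 25.000000, DF = 0.922781, PV = 23.069520
  t = 3.0000: CF_t = 25.000000, DF = 0.886437, PV = 22.160922
  t = 4.0000: CF_t = 25.000000, DF = 0.851524, PV = 21.288109
  t = 5.0000: CF_t = 25.000000, DF = 0.817987, PV = 20.449673
  t = 6.0000: CF_t = 25.000000, DF = 0.785770, PV = 19.644258
  t = 7.0000: CF_t = 25.000000, DF = 0.754823, PV = 18.870565
  t = 8.0000: CF_t = 25.000000, DF = 0.725094, PV = 18.127344
  t = 9.0000: CF_t = 25.000000, DF = 0.696536, PV = 17.413395
  t = 10.0000: CF_t = 1025.000000, DF = 0.669103, PV = 685.830145
Price P = sum_t PV_t = 870.869300
Macaulay numerator sum_t t * PV_t:
  t * PV_t at t = 1.0000: 24.015370
  t * PV_t at t = 2.0000: 46.139039
  t * PV_t at t = 3.0000: 66.482765
  t * PV_t at t = 4.0000: 85.152437
  t * PV_t at t = 5.0000: 102.248363
  t * PV_t at t = 6.0000: 117.865549
  t * PV_t at t = 7.0000: 132.093955
  t * PV_t at t = 8.0000: 145.018751
  t * PV_t at t = 9.0000: 156.720552
  t * PV_t at t = 10.0000: 6858.301451
Macaulay duration D = (sum_t t * PV_t) / P = 7734.038232 / 870.869300 = 8.880825

Answer: Macaulay duration = 8.8808 years


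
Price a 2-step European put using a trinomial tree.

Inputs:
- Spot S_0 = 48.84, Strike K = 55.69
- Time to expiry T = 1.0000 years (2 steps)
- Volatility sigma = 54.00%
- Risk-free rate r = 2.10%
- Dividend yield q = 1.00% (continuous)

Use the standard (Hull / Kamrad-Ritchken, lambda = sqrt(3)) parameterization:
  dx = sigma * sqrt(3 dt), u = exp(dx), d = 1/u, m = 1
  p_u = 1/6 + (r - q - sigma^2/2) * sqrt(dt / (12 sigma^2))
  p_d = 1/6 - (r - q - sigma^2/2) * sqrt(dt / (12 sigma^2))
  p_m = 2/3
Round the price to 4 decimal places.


dt = T/N = 0.500000; dx = sigma*sqrt(3*dt) = 0.661362
u = exp(dx) = 1.937430; d = 1/u = 0.516148
p_u = 0.115711, p_m = 0.666667, p_d = 0.217622
Discount per step: exp(-r*dt) = 0.989555
Stock lattice S(k, j) with j the centered position index:
  k=0: S(0,+0) = 48.8400
  k=1: S(1,-1) = 25.2087; S(1,+0) = 48.8400; S(1,+1) = 94.6241
  k=2: S(2,-2) = 13.0114; S(2,-1) = 25.2087; S(2,+0) = 48.8400; S(2,+1) = 94.6241; S(2,+2) = 183.3275
Terminal payoffs V(N, j) = max(K - S_T, 0):
  V(2,-2) = 42.678609; V(2,-1) = 30.481344; V(2,+0) = 6.850000; V(2,+1) = 0.000000; V(2,+2) = 0.000000
Backward induction: V(k, j) = exp(-r*dt) * [p_u * V(k+1, j+1) + p_m * V(k+1, j) + p_d * V(k+1, j-1)]
  V(1,-1) = exp(-r*dt) * [p_u*6.850000 + p_m*30.481344 + p_d*42.678609] = 30.083783
  V(1,+0) = exp(-r*dt) * [p_u*0.000000 + p_m*6.850000 + p_d*30.481344] = 11.083095
  V(1,+1) = exp(-r*dt) * [p_u*0.000000 + p_m*0.000000 + p_d*6.850000] = 1.475141
  V(0,+0) = exp(-r*dt) * [p_u*1.475141 + p_m*11.083095 + p_d*30.083783] = 13.958975

Answer: Price = V(0,0) = 13.9590


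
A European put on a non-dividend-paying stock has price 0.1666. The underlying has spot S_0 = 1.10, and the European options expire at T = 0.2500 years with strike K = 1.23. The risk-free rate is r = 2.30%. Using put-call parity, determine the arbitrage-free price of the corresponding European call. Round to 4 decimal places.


Answer: Call price = 0.0437

Derivation:
Put-call parity: C - P = S_0 * exp(-qT) - K * exp(-rT).
S_0 * exp(-qT) = 1.1000 * 1.00000000 = 1.10000000
K * exp(-rT) = 1.2300 * 0.99426650 = 1.22294779
C = P + S*exp(-qT) - K*exp(-rT)
C = 0.1666 + 1.10000000 - 1.22294779 = 0.0437


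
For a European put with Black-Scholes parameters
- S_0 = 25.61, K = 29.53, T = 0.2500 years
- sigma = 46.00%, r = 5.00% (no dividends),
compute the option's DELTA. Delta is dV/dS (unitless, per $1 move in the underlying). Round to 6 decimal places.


d1 = -0.4498860676; d2 = -0.6798860676
phi(d1) = 0.3605454447; exp(-qT) = 1.0000000000; exp(-rT) = 0.9875778005
N(-d1) = 0.6736037030
Delta = -exp(-qT) * N(-d1) = -1.0000000000 * 0.6736037030 = -0.673604

Answer: Delta = -0.673604


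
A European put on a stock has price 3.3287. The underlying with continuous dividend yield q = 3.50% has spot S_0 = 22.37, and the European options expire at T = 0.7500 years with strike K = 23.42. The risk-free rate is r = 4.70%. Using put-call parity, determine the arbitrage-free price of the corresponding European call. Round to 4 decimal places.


Put-call parity: C - P = S_0 * exp(-qT) - K * exp(-rT).
S_0 * exp(-qT) = 22.3700 * 0.97409154 = 21.79042767
K * exp(-rT) = 23.4200 * 0.96536405 = 22.60882594
C = P + S*exp(-qT) - K*exp(-rT)
C = 3.3287 + 21.79042767 - 22.60882594 = 2.5103

Answer: Call price = 2.5103


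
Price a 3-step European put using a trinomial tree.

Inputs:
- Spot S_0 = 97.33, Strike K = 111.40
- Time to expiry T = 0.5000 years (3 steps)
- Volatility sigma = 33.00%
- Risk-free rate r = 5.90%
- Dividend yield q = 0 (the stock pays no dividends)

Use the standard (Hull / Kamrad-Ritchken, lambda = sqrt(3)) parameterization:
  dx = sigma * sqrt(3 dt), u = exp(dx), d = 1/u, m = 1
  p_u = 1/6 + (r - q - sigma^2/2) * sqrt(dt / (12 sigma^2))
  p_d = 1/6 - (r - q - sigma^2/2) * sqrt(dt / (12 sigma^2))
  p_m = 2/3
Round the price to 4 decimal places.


Answer: Price = V(0,0) = 16.2973

Derivation:
dt = T/N = 0.166667; dx = sigma*sqrt(3*dt) = 0.233345
u = exp(dx) = 1.262817; d = 1/u = 0.791880
p_u = 0.168292, p_m = 0.666667, p_d = 0.165042
Discount per step: exp(-r*dt) = 0.990215
Stock lattice S(k, j) with j the centered position index:
  k=0: S(0,+0) = 97.3300
  k=1: S(1,-1) = 77.0737; S(1,+0) = 97.3300; S(1,+1) = 122.9100
  k=2: S(2,-2) = 61.0331; S(2,-1) = 77.0737; S(2,+0) = 97.3300; S(2,+1) = 122.9100; S(2,+2) = 155.2129
  k=3: S(3,-3) = 48.3309; S(3,-2) = 61.0331; S(3,-1) = 77.0737; S(3,+0) = 97.3300; S(3,+1) = 122.9100; S(3,+2) = 155.2129; S(3,+3) = 196.0056
Terminal payoffs V(N, j) = max(K - S_T, 0):
  V(3,-3) = 63.069078; V(3,-2) = 50.366872; V(3,-1) = 34.326306; V(3,+0) = 14.070000; V(3,+1) = 0.000000; V(3,+2) = 0.000000; V(3,+3) = 0.000000
Backward induction: V(k, j) = exp(-r*dt) * [p_u * V(k+1, j+1) + p_m * V(k+1, j) + p_d * V(k+1, j-1)]
  V(2,-2) = exp(-r*dt) * [p_u*34.326306 + p_m*50.366872 + p_d*63.069078] = 49.276829
  V(2,-1) = exp(-r*dt) * [p_u*14.070000 + p_m*34.326306 + p_d*50.366872] = 33.236268
  V(2,+0) = exp(-r*dt) * [p_u*0.000000 + p_m*14.070000 + p_d*34.326306] = 14.898053
  V(2,+1) = exp(-r*dt) * [p_u*0.000000 + p_m*0.000000 + p_d*14.070000] = 2.299415
  V(2,+2) = exp(-r*dt) * [p_u*0.000000 + p_m*0.000000 + p_d*0.000000] = 0.000000
  V(1,-1) = exp(-r*dt) * [p_u*14.898053 + p_m*33.236268 + p_d*49.276829] = 32.476535
  V(1,+0) = exp(-r*dt) * [p_u*2.299415 + p_m*14.898053 + p_d*33.236268] = 15.649731
  V(1,+1) = exp(-r*dt) * [p_u*0.000000 + p_m*2.299415 + p_d*14.898053] = 3.952684
  V(0,+0) = exp(-r*dt) * [p_u*3.952684 + p_m*15.649731 + p_d*32.476535] = 16.297295


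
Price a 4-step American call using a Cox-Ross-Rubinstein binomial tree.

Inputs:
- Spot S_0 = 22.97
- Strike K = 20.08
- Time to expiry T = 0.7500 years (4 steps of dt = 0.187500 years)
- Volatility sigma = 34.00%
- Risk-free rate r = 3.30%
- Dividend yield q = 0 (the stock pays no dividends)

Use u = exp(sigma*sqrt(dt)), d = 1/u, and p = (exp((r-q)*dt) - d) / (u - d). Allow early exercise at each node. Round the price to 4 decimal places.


Answer: Price = V(0,0) = 4.6565

Derivation:
dt = T/N = 0.187500
u = exp(sigma*sqrt(dt)) = 1.158614; d = 1/u = 0.863100
p = (exp((r-q)*dt) - d) / (u - d) = 0.484263
Discount per step: exp(-r*dt) = 0.993832
Stock lattice S(k, i) with i counting down-moves:
  k=0: S(0,0) = 22.9700
  k=1: S(1,0) = 26.6134; S(1,1) = 19.8254
  k=2: S(2,0) = 30.8346; S(2,1) = 22.9700; S(2,2) = 17.1113
  k=3: S(3,0) = 35.7254; S(3,1) = 26.6134; S(3,2) = 19.8254; S(3,3) = 14.7688
  k=4: S(4,0) = 41.3919; S(4,1) = 30.8346; S(4,2) = 22.9700; S(4,3) = 17.1113; S(4,4) = 12.7469
Terminal payoffs V(N, i) = max(S_T - K, 0):
  V(4,0) = 21.311945; V(4,1) = 10.754607; V(4,2) = 2.890000; V(4,3) = 0.000000; V(4,4) = 0.000000
Backward induction: V(k, i) = exp(-r*dt) * [p * V(k+1, i) + (1-p) * V(k+1, i+1)]; then take max(V_cont, immediate exercise) for American.
  V(3,0) = exp(-r*dt) * [p*21.311945 + (1-p)*10.754607] = 15.769263; exercise = 15.645402; V(3,0) = max -> 15.769263
  V(3,1) = exp(-r*dt) * [p*10.754607 + (1-p)*2.890000] = 6.657221; exercise = 6.533360; V(3,1) = max -> 6.657221
  V(3,2) = exp(-r*dt) * [p*2.890000 + (1-p)*0.000000] = 1.390888; exercise = 0.000000; V(3,2) = max -> 1.390888
  V(3,3) = exp(-r*dt) * [p*0.000000 + (1-p)*0.000000] = 0.000000; exercise = 0.000000; V(3,3) = max -> 0.000000
  V(2,0) = exp(-r*dt) * [p*15.769263 + (1-p)*6.657221] = 11.001566; exercise = 10.754607; V(2,0) = max -> 11.001566
  V(2,1) = exp(-r*dt) * [p*6.657221 + (1-p)*1.390888] = 3.916869; exercise = 2.890000; V(2,1) = max -> 3.916869
  V(2,2) = exp(-r*dt) * [p*1.390888 + (1-p)*0.000000] = 0.669401; exercise = 0.000000; V(2,2) = max -> 0.669401
  V(1,0) = exp(-r*dt) * [p*11.001566 + (1-p)*3.916869] = 7.302404; exercise = 6.533360; V(1,0) = max -> 7.302404
  V(1,1) = exp(-r*dt) * [p*3.916869 + (1-p)*0.669401] = 2.228201; exercise = 0.000000; V(1,1) = max -> 2.228201
  V(0,0) = exp(-r*dt) * [p*7.302404 + (1-p)*2.228201] = 4.656550; exercise = 2.890000; V(0,0) = max -> 4.656550


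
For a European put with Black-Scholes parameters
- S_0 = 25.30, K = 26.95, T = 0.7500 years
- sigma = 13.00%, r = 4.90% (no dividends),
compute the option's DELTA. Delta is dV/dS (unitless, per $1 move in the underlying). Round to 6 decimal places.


d1 = -0.1784580944; d2 = -0.2910413969
phi(d1) = 0.3926399759; exp(-qT) = 1.0000000000; exp(-rT) = 0.9639170845
N(-d1) = 0.5708183856
Delta = -exp(-qT) * N(-d1) = -1.0000000000 * 0.5708183856 = -0.570818

Answer: Delta = -0.570818


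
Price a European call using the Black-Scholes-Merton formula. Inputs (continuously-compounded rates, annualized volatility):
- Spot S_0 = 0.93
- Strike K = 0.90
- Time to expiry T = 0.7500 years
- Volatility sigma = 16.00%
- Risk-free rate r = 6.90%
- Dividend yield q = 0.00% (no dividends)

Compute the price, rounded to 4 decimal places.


Answer: Price = 0.0959

Derivation:
d1 = (ln(S/K) + (r - q + 0.5*sigma^2) * T) / (sigma * sqrt(T)) = 0.67939565
d2 = d1 - sigma * sqrt(T) = 0.54083159
exp(-rT) = 0.94956623; exp(-qT) = 1.00000000
C = S_0 * exp(-qT) * N(d1) - K * exp(-rT) * N(d2)
N(d1) = 0.75155640; N(d2) = 0.70568817
C = 0.9300 * 1.00000000 * 0.75155640 - 0.9000 * 0.94956623 * 0.70568817 = 0.0959


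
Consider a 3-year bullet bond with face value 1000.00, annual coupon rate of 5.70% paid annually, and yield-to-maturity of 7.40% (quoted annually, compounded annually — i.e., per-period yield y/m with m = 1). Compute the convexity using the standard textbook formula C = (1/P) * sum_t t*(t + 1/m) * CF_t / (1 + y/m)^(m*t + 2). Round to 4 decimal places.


Coupon per period c = face * coupon_rate / m = 57.000000
Periods per year m = 1; per-period yield y/m = 0.074000
Number of cashflows N = 3
Cashflows (t years, CF_t, discount factor 1/(1+y/m)^(m*t), PV):
  t = 1.0000: CF_t = 57.000000, DF = 0.931099, PV = 53.072626
  t = 2.0000: CF_t = 57.000000, DF = 0.866945, PV = 49.415853
  t = 3.0000: CF_t = 1057.000000, DF = 0.807211, PV = 853.222193
Price P = sum_t PV_t = 955.710671
Convexity numerator sum_t t*(t + 1/m) * CF_t / (1+y/m)^(m*t + 2):
  t = 1.0000: term = 92.022072
  t = 2.0000: term = 257.044894
  t = 3.0000: term = 8876.358342
Convexity = (1/P) * sum = 9225.425307 / 955.710671 = 9.652948

Answer: Convexity = 9.6529


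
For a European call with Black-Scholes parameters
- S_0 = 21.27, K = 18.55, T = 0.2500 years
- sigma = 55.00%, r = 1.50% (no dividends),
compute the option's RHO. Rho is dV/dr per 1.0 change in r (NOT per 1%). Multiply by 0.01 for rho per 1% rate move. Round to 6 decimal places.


Answer: Rho = 2.983149

Derivation:
d1 = 0.6486921460; d2 = 0.3736921460
phi(d1) = 0.3232467604; exp(-qT) = 1.0000000000; exp(-rT) = 0.9962570225
N(d2) = 0.6456833154
Rho = K*T*exp(-rT)*N(d2) = 18.5500 * 0.2500 * 0.9962570225 * 0.6456833154 = 2.983149


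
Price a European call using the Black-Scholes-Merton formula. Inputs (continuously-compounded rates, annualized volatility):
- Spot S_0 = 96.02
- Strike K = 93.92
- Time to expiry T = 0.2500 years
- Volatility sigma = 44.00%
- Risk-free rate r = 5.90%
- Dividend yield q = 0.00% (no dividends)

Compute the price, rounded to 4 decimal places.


d1 = (ln(S/K) + (r - q + 0.5*sigma^2) * T) / (sigma * sqrt(T)) = 0.27755976
d2 = d1 - sigma * sqrt(T) = 0.05755976
exp(-rT) = 0.98535825; exp(-qT) = 1.00000000
C = S_0 * exp(-qT) * N(d1) - K * exp(-rT) * N(d2)
N(d1) = 0.60932484; N(d2) = 0.52295035
C = 96.0200 * 1.00000000 * 0.60932484 - 93.9200 * 0.98535825 * 0.52295035 = 10.1110

Answer: Price = 10.1110


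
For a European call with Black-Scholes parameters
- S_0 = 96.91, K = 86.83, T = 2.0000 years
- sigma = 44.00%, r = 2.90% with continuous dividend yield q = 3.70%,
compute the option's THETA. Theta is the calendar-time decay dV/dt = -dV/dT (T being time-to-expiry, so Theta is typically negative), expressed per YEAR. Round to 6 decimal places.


Answer: Theta = -3.799443

Derivation:
d1 = 0.4619183544; d2 = -0.1603356130
phi(d1) = 0.3585730707; exp(-qT) = 0.9286716938; exp(-rT) = 0.9436499474
Theta = -S*exp(-qT)*phi(d1)*sigma/(2*sqrt(T)) - r*K*exp(-rT)*N(d2) + q*S*exp(-qT)*N(d1)
N(d1) = 0.6779300644; N(d2) = 0.4363083533; sqrt(T) = 1.4142135624
Term 1 = -96.9100 * 0.9286716938 * 0.3585730707 * 0.4400 / (2 * 1.4142135624) = -5.0201437738
Term 2 = -0.0290 * 86.8300 * 0.9436499474 * 0.4363083533 = -1.0367457096
Term 3 = 0.0370 * 96.9100 * 0.9286716938 * 0.6779300644 = 2.2574462582
Theta = -5.0201437738 + (-1.0367457096) + (2.2574462582) = -3.799443


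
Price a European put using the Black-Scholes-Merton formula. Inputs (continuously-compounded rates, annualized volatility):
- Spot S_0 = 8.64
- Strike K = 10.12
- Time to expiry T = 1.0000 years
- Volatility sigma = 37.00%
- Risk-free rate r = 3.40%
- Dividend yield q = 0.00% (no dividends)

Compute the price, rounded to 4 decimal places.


Answer: Price = 1.9971

Derivation:
d1 = (ln(S/K) + (r - q + 0.5*sigma^2) * T) / (sigma * sqrt(T)) = -0.15043535
d2 = d1 - sigma * sqrt(T) = -0.52043535
exp(-rT) = 0.96657150; exp(-qT) = 1.00000000
P = K * exp(-rT) * N(-d2) - S_0 * exp(-qT) * N(-d1)
N(-d1) = 0.55978942; N(-d2) = 0.69861991
P = 10.1200 * 0.96657150 * 0.69861991 - 8.6400 * 1.00000000 * 0.55978942 = 1.9971


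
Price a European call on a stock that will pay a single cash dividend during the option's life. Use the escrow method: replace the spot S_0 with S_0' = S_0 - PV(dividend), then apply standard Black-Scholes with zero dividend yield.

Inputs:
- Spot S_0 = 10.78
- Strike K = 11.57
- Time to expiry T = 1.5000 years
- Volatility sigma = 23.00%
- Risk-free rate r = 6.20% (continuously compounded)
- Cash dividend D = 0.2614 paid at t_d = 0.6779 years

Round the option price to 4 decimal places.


Answer: Price = 1.1735

Derivation:
PV(D) = D * exp(-r * t_d) = 0.2614 * 0.95884121 = 0.25064109
S_0' = S_0 - PV(D) = 10.7800 - 0.25064109 = 10.52935891
d1 = (ln(S_0'/K) + (r + sigma^2/2)*T) / (sigma*sqrt(T)) = 0.13641493
d2 = d1 - sigma*sqrt(T) = -0.14527639
exp(-rT) = 0.91119350
N(d1) = 0.55425336; N(d2) = 0.44224633
C = S_0' * N(d1) - K * exp(-rT) * N(d2) = 10.52935891 * 0.55425336 - 11.5700 * 0.91119350 * 0.44224633 = 1.1735


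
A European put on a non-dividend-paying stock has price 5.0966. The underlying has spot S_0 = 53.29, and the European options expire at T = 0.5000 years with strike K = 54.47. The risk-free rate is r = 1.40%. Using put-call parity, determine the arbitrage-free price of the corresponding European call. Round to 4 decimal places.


Answer: Call price = 4.2966

Derivation:
Put-call parity: C - P = S_0 * exp(-qT) - K * exp(-rT).
S_0 * exp(-qT) = 53.2900 * 1.00000000 = 53.29000000
K * exp(-rT) = 54.4700 * 0.99302444 = 54.09004141
C = P + S*exp(-qT) - K*exp(-rT)
C = 5.0966 + 53.29000000 - 54.09004141 = 4.2966


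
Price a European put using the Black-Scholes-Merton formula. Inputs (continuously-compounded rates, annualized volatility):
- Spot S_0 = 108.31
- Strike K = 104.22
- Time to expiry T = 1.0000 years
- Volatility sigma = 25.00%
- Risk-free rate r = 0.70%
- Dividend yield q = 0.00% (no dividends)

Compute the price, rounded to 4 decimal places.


Answer: Price = 8.2992

Derivation:
d1 = (ln(S/K) + (r - q + 0.5*sigma^2) * T) / (sigma * sqrt(T)) = 0.30697375
d2 = d1 - sigma * sqrt(T) = 0.05697375
exp(-rT) = 0.99302444; exp(-qT) = 1.00000000
P = K * exp(-rT) * N(-d2) - S_0 * exp(-qT) * N(-d1)
N(-d1) = 0.37943168; N(-d2) = 0.47728305
P = 104.2200 * 0.99302444 * 0.47728305 - 108.3100 * 1.00000000 * 0.37943168 = 8.2992
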